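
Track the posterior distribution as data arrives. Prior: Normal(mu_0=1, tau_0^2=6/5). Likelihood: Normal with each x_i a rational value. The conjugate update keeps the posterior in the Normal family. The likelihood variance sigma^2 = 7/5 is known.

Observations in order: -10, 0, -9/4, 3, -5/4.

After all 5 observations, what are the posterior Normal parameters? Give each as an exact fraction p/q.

mu_0=-56/37, tau_0^2=42/185

obs 1: x=-10 → posterior Normal(-53/13, 42/65)
obs 2: x=0 → posterior Normal(-53/19, 42/95)
obs 3: x=-9/4 → posterior Normal(-133/50, 42/125)
obs 4: x=3 → posterior Normal(-97/62, 42/155)
obs 5: x=-5/4 → posterior Normal(-56/37, 42/185)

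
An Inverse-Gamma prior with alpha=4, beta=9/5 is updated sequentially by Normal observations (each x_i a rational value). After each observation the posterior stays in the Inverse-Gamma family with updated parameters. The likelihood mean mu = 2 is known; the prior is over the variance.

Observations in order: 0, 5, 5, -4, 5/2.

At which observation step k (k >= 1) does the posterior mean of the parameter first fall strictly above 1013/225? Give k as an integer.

k = 4

obs 1: x=0 → posterior Inverse-Gamma(9/2, 19/5)
obs 2: x=5 → posterior Inverse-Gamma(5, 83/10)
obs 3: x=5 → posterior Inverse-Gamma(11/2, 64/5)
obs 4: x=-4 → posterior Inverse-Gamma(6, 154/5)
obs 5: x=5/2 → posterior Inverse-Gamma(13/2, 1237/40)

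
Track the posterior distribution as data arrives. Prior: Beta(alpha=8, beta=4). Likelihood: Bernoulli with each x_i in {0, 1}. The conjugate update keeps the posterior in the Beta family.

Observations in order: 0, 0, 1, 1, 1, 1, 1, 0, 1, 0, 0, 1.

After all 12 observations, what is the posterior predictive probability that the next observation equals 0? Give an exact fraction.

3/8

obs 1: x=0 → posterior Beta(8, 5)
obs 2: x=0 → posterior Beta(8, 6)
obs 3: x=1 → posterior Beta(9, 6)
obs 4: x=1 → posterior Beta(10, 6)
obs 5: x=1 → posterior Beta(11, 6)
obs 6: x=1 → posterior Beta(12, 6)
obs 7: x=1 → posterior Beta(13, 6)
obs 8: x=0 → posterior Beta(13, 7)
obs 9: x=1 → posterior Beta(14, 7)
obs 10: x=0 → posterior Beta(14, 8)
obs 11: x=0 → posterior Beta(14, 9)
obs 12: x=1 → posterior Beta(15, 9)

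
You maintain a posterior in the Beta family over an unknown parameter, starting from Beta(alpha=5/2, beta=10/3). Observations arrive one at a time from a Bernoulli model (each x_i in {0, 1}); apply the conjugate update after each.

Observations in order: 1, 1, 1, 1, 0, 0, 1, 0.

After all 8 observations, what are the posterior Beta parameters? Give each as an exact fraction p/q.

alpha=15/2, beta=19/3

obs 1: x=1 → posterior Beta(7/2, 10/3)
obs 2: x=1 → posterior Beta(9/2, 10/3)
obs 3: x=1 → posterior Beta(11/2, 10/3)
obs 4: x=1 → posterior Beta(13/2, 10/3)
obs 5: x=0 → posterior Beta(13/2, 13/3)
obs 6: x=0 → posterior Beta(13/2, 16/3)
obs 7: x=1 → posterior Beta(15/2, 16/3)
obs 8: x=0 → posterior Beta(15/2, 19/3)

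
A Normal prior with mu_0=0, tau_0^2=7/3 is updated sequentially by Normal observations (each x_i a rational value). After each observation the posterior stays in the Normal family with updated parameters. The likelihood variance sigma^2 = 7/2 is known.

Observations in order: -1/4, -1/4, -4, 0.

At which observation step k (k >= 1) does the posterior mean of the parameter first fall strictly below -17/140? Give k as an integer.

obs 1: x=-1/4 → posterior Normal(-1/10, 7/5)
obs 2: x=-1/4 → posterior Normal(-1/7, 1)
obs 3: x=-4 → posterior Normal(-1, 7/9)
obs 4: x=0 → posterior Normal(-9/11, 7/11)

k = 2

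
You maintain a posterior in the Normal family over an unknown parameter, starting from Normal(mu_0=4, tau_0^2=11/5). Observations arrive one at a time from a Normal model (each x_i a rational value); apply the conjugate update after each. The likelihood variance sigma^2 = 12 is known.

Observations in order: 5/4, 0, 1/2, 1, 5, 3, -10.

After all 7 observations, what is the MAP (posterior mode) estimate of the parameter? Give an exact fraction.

993/548

obs 1: x=5/4 → posterior Normal(1015/284, 132/71)
obs 2: x=0 → posterior Normal(1015/328, 66/41)
obs 3: x=1/2 → posterior Normal(1037/372, 44/31)
obs 4: x=1 → posterior Normal(1081/416, 33/26)
obs 5: x=5 → posterior Normal(1301/460, 132/115)
obs 6: x=3 → posterior Normal(1433/504, 22/21)
obs 7: x=-10 → posterior Normal(993/548, 132/137)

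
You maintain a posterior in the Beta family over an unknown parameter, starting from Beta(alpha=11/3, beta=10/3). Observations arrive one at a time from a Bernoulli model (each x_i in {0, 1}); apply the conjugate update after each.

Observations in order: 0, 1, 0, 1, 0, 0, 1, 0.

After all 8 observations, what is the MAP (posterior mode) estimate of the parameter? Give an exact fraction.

17/39

obs 1: x=0 → posterior Beta(11/3, 13/3)
obs 2: x=1 → posterior Beta(14/3, 13/3)
obs 3: x=0 → posterior Beta(14/3, 16/3)
obs 4: x=1 → posterior Beta(17/3, 16/3)
obs 5: x=0 → posterior Beta(17/3, 19/3)
obs 6: x=0 → posterior Beta(17/3, 22/3)
obs 7: x=1 → posterior Beta(20/3, 22/3)
obs 8: x=0 → posterior Beta(20/3, 25/3)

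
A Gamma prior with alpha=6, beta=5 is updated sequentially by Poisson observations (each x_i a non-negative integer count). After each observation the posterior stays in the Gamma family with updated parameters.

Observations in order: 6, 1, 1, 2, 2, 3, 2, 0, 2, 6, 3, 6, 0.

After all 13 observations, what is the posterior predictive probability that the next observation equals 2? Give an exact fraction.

obs 1: x=6 → posterior Gamma(12, 6)
obs 2: x=1 → posterior Gamma(13, 7)
obs 3: x=1 → posterior Gamma(14, 8)
obs 4: x=2 → posterior Gamma(16, 9)
obs 5: x=2 → posterior Gamma(18, 10)
obs 6: x=3 → posterior Gamma(21, 11)
obs 7: x=2 → posterior Gamma(23, 12)
obs 8: x=0 → posterior Gamma(23, 13)
obs 9: x=2 → posterior Gamma(25, 14)
obs 10: x=6 → posterior Gamma(31, 15)
obs 11: x=3 → posterior Gamma(34, 16)
obs 12: x=6 → posterior Gamma(40, 17)
obs 13: x=0 → posterior Gamma(40, 18)

133264371835806727827525384216040942689864399527608320/510095203738582479622335815880298130716653502143703561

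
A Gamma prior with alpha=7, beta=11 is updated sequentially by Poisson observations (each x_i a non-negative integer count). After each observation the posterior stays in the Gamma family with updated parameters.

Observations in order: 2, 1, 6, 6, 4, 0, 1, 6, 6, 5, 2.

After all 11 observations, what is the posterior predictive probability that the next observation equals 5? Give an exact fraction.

obs 1: x=2 → posterior Gamma(9, 12)
obs 2: x=1 → posterior Gamma(10, 13)
obs 3: x=6 → posterior Gamma(16, 14)
obs 4: x=6 → posterior Gamma(22, 15)
obs 5: x=4 → posterior Gamma(26, 16)
obs 6: x=0 → posterior Gamma(26, 17)
obs 7: x=1 → posterior Gamma(27, 18)
obs 8: x=6 → posterior Gamma(33, 19)
obs 9: x=6 → posterior Gamma(39, 20)
obs 10: x=5 → posterior Gamma(44, 21)
obs 11: x=2 → posterior Gamma(46, 22)

5197532900591525316294191094755677324216643062612475304848371220480/122008981252869411022491112993141891091036959856659100591281395343249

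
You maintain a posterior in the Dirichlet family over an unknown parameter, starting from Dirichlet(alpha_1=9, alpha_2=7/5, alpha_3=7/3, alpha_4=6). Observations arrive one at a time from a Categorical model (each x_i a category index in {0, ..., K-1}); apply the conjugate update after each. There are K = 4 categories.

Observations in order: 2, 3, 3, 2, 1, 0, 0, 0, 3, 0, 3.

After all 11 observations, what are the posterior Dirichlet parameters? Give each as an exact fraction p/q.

obs 1: x=2 → posterior Dirichlet(9, 7/5, 10/3, 6)
obs 2: x=3 → posterior Dirichlet(9, 7/5, 10/3, 7)
obs 3: x=3 → posterior Dirichlet(9, 7/5, 10/3, 8)
obs 4: x=2 → posterior Dirichlet(9, 7/5, 13/3, 8)
obs 5: x=1 → posterior Dirichlet(9, 12/5, 13/3, 8)
obs 6: x=0 → posterior Dirichlet(10, 12/5, 13/3, 8)
obs 7: x=0 → posterior Dirichlet(11, 12/5, 13/3, 8)
obs 8: x=0 → posterior Dirichlet(12, 12/5, 13/3, 8)
obs 9: x=3 → posterior Dirichlet(12, 12/5, 13/3, 9)
obs 10: x=0 → posterior Dirichlet(13, 12/5, 13/3, 9)
obs 11: x=3 → posterior Dirichlet(13, 12/5, 13/3, 10)

alpha_1=13, alpha_2=12/5, alpha_3=13/3, alpha_4=10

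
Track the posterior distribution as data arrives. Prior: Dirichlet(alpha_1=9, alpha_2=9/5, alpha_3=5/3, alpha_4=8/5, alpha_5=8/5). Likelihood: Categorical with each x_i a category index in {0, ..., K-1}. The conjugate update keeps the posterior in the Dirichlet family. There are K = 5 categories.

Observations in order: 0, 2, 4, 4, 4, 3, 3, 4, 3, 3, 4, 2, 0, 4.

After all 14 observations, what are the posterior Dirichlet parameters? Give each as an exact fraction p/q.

obs 1: x=0 → posterior Dirichlet(10, 9/5, 5/3, 8/5, 8/5)
obs 2: x=2 → posterior Dirichlet(10, 9/5, 8/3, 8/5, 8/5)
obs 3: x=4 → posterior Dirichlet(10, 9/5, 8/3, 8/5, 13/5)
obs 4: x=4 → posterior Dirichlet(10, 9/5, 8/3, 8/5, 18/5)
obs 5: x=4 → posterior Dirichlet(10, 9/5, 8/3, 8/5, 23/5)
obs 6: x=3 → posterior Dirichlet(10, 9/5, 8/3, 13/5, 23/5)
obs 7: x=3 → posterior Dirichlet(10, 9/5, 8/3, 18/5, 23/5)
obs 8: x=4 → posterior Dirichlet(10, 9/5, 8/3, 18/5, 28/5)
obs 9: x=3 → posterior Dirichlet(10, 9/5, 8/3, 23/5, 28/5)
obs 10: x=3 → posterior Dirichlet(10, 9/5, 8/3, 28/5, 28/5)
obs 11: x=4 → posterior Dirichlet(10, 9/5, 8/3, 28/5, 33/5)
obs 12: x=2 → posterior Dirichlet(10, 9/5, 11/3, 28/5, 33/5)
obs 13: x=0 → posterior Dirichlet(11, 9/5, 11/3, 28/5, 33/5)
obs 14: x=4 → posterior Dirichlet(11, 9/5, 11/3, 28/5, 38/5)

alpha_1=11, alpha_2=9/5, alpha_3=11/3, alpha_4=28/5, alpha_5=38/5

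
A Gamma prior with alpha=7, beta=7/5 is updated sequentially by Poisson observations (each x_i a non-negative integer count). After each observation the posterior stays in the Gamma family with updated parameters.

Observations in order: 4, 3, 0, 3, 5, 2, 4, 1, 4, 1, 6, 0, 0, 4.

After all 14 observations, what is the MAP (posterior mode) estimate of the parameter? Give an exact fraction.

obs 1: x=4 → posterior Gamma(11, 12/5)
obs 2: x=3 → posterior Gamma(14, 17/5)
obs 3: x=0 → posterior Gamma(14, 22/5)
obs 4: x=3 → posterior Gamma(17, 27/5)
obs 5: x=5 → posterior Gamma(22, 32/5)
obs 6: x=2 → posterior Gamma(24, 37/5)
obs 7: x=4 → posterior Gamma(28, 42/5)
obs 8: x=1 → posterior Gamma(29, 47/5)
obs 9: x=4 → posterior Gamma(33, 52/5)
obs 10: x=1 → posterior Gamma(34, 57/5)
obs 11: x=6 → posterior Gamma(40, 62/5)
obs 12: x=0 → posterior Gamma(40, 67/5)
obs 13: x=0 → posterior Gamma(40, 72/5)
obs 14: x=4 → posterior Gamma(44, 77/5)

215/77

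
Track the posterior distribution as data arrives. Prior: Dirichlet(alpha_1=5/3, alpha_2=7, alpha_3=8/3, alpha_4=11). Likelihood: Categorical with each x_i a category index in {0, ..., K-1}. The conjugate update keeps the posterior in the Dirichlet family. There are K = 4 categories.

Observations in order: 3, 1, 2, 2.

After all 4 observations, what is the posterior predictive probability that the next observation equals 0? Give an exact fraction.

obs 1: x=3 → posterior Dirichlet(5/3, 7, 8/3, 12)
obs 2: x=1 → posterior Dirichlet(5/3, 8, 8/3, 12)
obs 3: x=2 → posterior Dirichlet(5/3, 8, 11/3, 12)
obs 4: x=2 → posterior Dirichlet(5/3, 8, 14/3, 12)

5/79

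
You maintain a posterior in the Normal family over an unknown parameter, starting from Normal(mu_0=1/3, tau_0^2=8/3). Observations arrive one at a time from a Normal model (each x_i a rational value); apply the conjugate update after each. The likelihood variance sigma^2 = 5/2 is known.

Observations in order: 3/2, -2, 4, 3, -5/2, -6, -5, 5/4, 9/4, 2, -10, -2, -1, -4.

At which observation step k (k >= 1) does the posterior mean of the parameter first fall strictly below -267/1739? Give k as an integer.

obs 1: x=3/2 → posterior Normal(29/31, 40/31)
obs 2: x=-2 → posterior Normal(-3/47, 40/47)
obs 3: x=4 → posterior Normal(61/63, 40/63)
obs 4: x=3 → posterior Normal(109/79, 40/79)
obs 5: x=-5/2 → posterior Normal(69/95, 8/19)
obs 6: x=-6 → posterior Normal(-9/37, 40/111)
obs 7: x=-5 → posterior Normal(-107/127, 40/127)
obs 8: x=5/4 → posterior Normal(-87/143, 40/143)
obs 9: x=9/4 → posterior Normal(-17/53, 40/159)
obs 10: x=2 → posterior Normal(-19/175, 8/35)
obs 11: x=-10 → posterior Normal(-179/191, 40/191)
obs 12: x=-2 → posterior Normal(-211/207, 40/207)
obs 13: x=-1 → posterior Normal(-227/223, 40/223)
obs 14: x=-4 → posterior Normal(-291/239, 40/239)

k = 6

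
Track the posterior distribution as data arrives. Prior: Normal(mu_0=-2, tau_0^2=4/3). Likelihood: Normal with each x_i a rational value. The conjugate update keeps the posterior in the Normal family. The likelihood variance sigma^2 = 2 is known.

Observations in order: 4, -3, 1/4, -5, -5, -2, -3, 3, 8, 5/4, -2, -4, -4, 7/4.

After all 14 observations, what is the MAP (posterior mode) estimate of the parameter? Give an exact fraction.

obs 1: x=4 → posterior Normal(2/5, 4/5)
obs 2: x=-3 → posterior Normal(-4/7, 4/7)
obs 3: x=1/4 → posterior Normal(-7/18, 4/9)
obs 4: x=-5 → posterior Normal(-27/22, 4/11)
obs 5: x=-5 → posterior Normal(-47/26, 4/13)
obs 6: x=-2 → posterior Normal(-11/6, 4/15)
obs 7: x=-3 → posterior Normal(-67/34, 4/17)
obs 8: x=3 → posterior Normal(-55/38, 4/19)
obs 9: x=8 → posterior Normal(-23/42, 4/21)
obs 10: x=5/4 → posterior Normal(-9/23, 4/23)
obs 11: x=-2 → posterior Normal(-13/25, 4/25)
obs 12: x=-4 → posterior Normal(-7/9, 4/27)
obs 13: x=-4 → posterior Normal(-1, 4/29)
obs 14: x=7/4 → posterior Normal(-51/62, 4/31)

-51/62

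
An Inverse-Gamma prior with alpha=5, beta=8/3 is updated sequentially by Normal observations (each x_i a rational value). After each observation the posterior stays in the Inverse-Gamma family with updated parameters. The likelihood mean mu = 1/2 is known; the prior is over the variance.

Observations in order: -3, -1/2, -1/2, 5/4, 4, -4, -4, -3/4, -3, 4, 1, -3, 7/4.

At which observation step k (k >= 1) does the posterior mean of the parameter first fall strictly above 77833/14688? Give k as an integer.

k = 10

obs 1: x=-3 → posterior Inverse-Gamma(11/2, 211/24)
obs 2: x=-1/2 → posterior Inverse-Gamma(6, 223/24)
obs 3: x=-1/2 → posterior Inverse-Gamma(13/2, 235/24)
obs 4: x=5/4 → posterior Inverse-Gamma(7, 967/96)
obs 5: x=4 → posterior Inverse-Gamma(15/2, 1555/96)
obs 6: x=-4 → posterior Inverse-Gamma(8, 2527/96)
obs 7: x=-4 → posterior Inverse-Gamma(17/2, 3499/96)
obs 8: x=-3/4 → posterior Inverse-Gamma(9, 1787/48)
obs 9: x=-3 → posterior Inverse-Gamma(19/2, 2081/48)
obs 10: x=4 → posterior Inverse-Gamma(10, 2375/48)
obs 11: x=1 → posterior Inverse-Gamma(21/2, 2381/48)
obs 12: x=-3 → posterior Inverse-Gamma(11, 2675/48)
obs 13: x=7/4 → posterior Inverse-Gamma(23/2, 5425/96)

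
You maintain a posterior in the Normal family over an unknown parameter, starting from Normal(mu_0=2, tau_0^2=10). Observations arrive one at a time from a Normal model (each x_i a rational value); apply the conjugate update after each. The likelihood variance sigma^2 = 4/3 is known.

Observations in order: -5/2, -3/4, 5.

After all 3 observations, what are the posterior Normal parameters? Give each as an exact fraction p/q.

obs 1: x=-5/2 → posterior Normal(-67/34, 20/17)
obs 2: x=-3/4 → posterior Normal(-179/128, 5/8)
obs 3: x=5 → posterior Normal(121/188, 20/47)

mu_0=121/188, tau_0^2=20/47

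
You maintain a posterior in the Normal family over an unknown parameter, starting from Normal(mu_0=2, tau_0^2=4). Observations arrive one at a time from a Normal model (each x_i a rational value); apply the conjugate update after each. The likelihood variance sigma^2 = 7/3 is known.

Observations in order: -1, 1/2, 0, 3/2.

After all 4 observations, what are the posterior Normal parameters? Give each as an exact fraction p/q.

mu_0=26/55, tau_0^2=28/55

obs 1: x=-1 → posterior Normal(2/19, 28/19)
obs 2: x=1/2 → posterior Normal(8/31, 28/31)
obs 3: x=0 → posterior Normal(8/43, 28/43)
obs 4: x=3/2 → posterior Normal(26/55, 28/55)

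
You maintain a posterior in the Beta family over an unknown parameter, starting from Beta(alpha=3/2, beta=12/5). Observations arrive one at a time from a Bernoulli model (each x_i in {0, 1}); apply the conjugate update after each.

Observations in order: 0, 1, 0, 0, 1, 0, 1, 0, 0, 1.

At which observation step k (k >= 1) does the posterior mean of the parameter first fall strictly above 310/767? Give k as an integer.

k = 2

obs 1: x=0 → posterior Beta(3/2, 17/5)
obs 2: x=1 → posterior Beta(5/2, 17/5)
obs 3: x=0 → posterior Beta(5/2, 22/5)
obs 4: x=0 → posterior Beta(5/2, 27/5)
obs 5: x=1 → posterior Beta(7/2, 27/5)
obs 6: x=0 → posterior Beta(7/2, 32/5)
obs 7: x=1 → posterior Beta(9/2, 32/5)
obs 8: x=0 → posterior Beta(9/2, 37/5)
obs 9: x=0 → posterior Beta(9/2, 42/5)
obs 10: x=1 → posterior Beta(11/2, 42/5)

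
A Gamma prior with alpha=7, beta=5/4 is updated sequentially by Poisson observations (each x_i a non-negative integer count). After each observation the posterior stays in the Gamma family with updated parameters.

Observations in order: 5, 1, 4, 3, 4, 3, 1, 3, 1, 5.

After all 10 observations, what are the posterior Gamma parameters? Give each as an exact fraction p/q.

obs 1: x=5 → posterior Gamma(12, 9/4)
obs 2: x=1 → posterior Gamma(13, 13/4)
obs 3: x=4 → posterior Gamma(17, 17/4)
obs 4: x=3 → posterior Gamma(20, 21/4)
obs 5: x=4 → posterior Gamma(24, 25/4)
obs 6: x=3 → posterior Gamma(27, 29/4)
obs 7: x=1 → posterior Gamma(28, 33/4)
obs 8: x=3 → posterior Gamma(31, 37/4)
obs 9: x=1 → posterior Gamma(32, 41/4)
obs 10: x=5 → posterior Gamma(37, 45/4)

alpha=37, beta=45/4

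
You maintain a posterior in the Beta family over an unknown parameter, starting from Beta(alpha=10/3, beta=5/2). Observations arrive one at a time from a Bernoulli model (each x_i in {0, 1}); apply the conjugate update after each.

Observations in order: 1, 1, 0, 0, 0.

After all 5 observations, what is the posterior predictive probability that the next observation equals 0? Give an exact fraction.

33/65

obs 1: x=1 → posterior Beta(13/3, 5/2)
obs 2: x=1 → posterior Beta(16/3, 5/2)
obs 3: x=0 → posterior Beta(16/3, 7/2)
obs 4: x=0 → posterior Beta(16/3, 9/2)
obs 5: x=0 → posterior Beta(16/3, 11/2)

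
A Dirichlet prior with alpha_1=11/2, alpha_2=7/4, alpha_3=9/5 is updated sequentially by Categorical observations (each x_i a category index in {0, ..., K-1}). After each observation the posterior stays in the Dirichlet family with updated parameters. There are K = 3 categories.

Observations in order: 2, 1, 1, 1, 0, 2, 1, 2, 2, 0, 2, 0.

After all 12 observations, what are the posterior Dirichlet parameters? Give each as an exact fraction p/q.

alpha_1=17/2, alpha_2=23/4, alpha_3=34/5

obs 1: x=2 → posterior Dirichlet(11/2, 7/4, 14/5)
obs 2: x=1 → posterior Dirichlet(11/2, 11/4, 14/5)
obs 3: x=1 → posterior Dirichlet(11/2, 15/4, 14/5)
obs 4: x=1 → posterior Dirichlet(11/2, 19/4, 14/5)
obs 5: x=0 → posterior Dirichlet(13/2, 19/4, 14/5)
obs 6: x=2 → posterior Dirichlet(13/2, 19/4, 19/5)
obs 7: x=1 → posterior Dirichlet(13/2, 23/4, 19/5)
obs 8: x=2 → posterior Dirichlet(13/2, 23/4, 24/5)
obs 9: x=2 → posterior Dirichlet(13/2, 23/4, 29/5)
obs 10: x=0 → posterior Dirichlet(15/2, 23/4, 29/5)
obs 11: x=2 → posterior Dirichlet(15/2, 23/4, 34/5)
obs 12: x=0 → posterior Dirichlet(17/2, 23/4, 34/5)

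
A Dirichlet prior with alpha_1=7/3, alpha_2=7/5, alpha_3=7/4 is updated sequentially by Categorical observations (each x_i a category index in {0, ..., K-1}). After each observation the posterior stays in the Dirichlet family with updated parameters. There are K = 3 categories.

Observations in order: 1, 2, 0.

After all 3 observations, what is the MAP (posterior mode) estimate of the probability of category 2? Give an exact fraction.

15/47

obs 1: x=1 → posterior Dirichlet(7/3, 12/5, 7/4)
obs 2: x=2 → posterior Dirichlet(7/3, 12/5, 11/4)
obs 3: x=0 → posterior Dirichlet(10/3, 12/5, 11/4)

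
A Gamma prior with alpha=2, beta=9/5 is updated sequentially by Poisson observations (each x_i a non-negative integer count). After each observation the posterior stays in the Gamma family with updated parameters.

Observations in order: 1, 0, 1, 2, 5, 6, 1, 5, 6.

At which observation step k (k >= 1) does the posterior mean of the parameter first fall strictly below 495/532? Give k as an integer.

obs 1: x=1 → posterior Gamma(3, 14/5)
obs 2: x=0 → posterior Gamma(3, 19/5)
obs 3: x=1 → posterior Gamma(4, 24/5)
obs 4: x=2 → posterior Gamma(6, 29/5)
obs 5: x=5 → posterior Gamma(11, 34/5)
obs 6: x=6 → posterior Gamma(17, 39/5)
obs 7: x=1 → posterior Gamma(18, 44/5)
obs 8: x=5 → posterior Gamma(23, 49/5)
obs 9: x=6 → posterior Gamma(29, 54/5)

k = 2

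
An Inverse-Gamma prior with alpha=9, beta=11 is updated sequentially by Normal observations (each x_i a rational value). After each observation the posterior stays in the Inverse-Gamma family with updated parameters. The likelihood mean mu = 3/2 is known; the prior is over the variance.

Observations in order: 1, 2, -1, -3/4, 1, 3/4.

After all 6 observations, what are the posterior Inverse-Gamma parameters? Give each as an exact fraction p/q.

alpha=12, beta=277/16

obs 1: x=1 → posterior Inverse-Gamma(19/2, 89/8)
obs 2: x=2 → posterior Inverse-Gamma(10, 45/4)
obs 3: x=-1 → posterior Inverse-Gamma(21/2, 115/8)
obs 4: x=-3/4 → posterior Inverse-Gamma(11, 541/32)
obs 5: x=1 → posterior Inverse-Gamma(23/2, 545/32)
obs 6: x=3/4 → posterior Inverse-Gamma(12, 277/16)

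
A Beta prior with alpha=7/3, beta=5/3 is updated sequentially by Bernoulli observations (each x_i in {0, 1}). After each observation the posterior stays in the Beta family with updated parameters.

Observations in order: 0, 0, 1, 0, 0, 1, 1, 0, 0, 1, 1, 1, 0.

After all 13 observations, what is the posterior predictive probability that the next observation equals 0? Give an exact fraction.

obs 1: x=0 → posterior Beta(7/3, 8/3)
obs 2: x=0 → posterior Beta(7/3, 11/3)
obs 3: x=1 → posterior Beta(10/3, 11/3)
obs 4: x=0 → posterior Beta(10/3, 14/3)
obs 5: x=0 → posterior Beta(10/3, 17/3)
obs 6: x=1 → posterior Beta(13/3, 17/3)
obs 7: x=1 → posterior Beta(16/3, 17/3)
obs 8: x=0 → posterior Beta(16/3, 20/3)
obs 9: x=0 → posterior Beta(16/3, 23/3)
obs 10: x=1 → posterior Beta(19/3, 23/3)
obs 11: x=1 → posterior Beta(22/3, 23/3)
obs 12: x=1 → posterior Beta(25/3, 23/3)
obs 13: x=0 → posterior Beta(25/3, 26/3)

26/51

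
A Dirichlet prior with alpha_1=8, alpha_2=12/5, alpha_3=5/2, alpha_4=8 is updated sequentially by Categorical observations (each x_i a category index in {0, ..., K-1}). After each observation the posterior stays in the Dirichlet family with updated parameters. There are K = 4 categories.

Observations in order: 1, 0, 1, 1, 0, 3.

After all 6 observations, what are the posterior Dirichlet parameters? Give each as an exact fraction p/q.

alpha_1=10, alpha_2=27/5, alpha_3=5/2, alpha_4=9

obs 1: x=1 → posterior Dirichlet(8, 17/5, 5/2, 8)
obs 2: x=0 → posterior Dirichlet(9, 17/5, 5/2, 8)
obs 3: x=1 → posterior Dirichlet(9, 22/5, 5/2, 8)
obs 4: x=1 → posterior Dirichlet(9, 27/5, 5/2, 8)
obs 5: x=0 → posterior Dirichlet(10, 27/5, 5/2, 8)
obs 6: x=3 → posterior Dirichlet(10, 27/5, 5/2, 9)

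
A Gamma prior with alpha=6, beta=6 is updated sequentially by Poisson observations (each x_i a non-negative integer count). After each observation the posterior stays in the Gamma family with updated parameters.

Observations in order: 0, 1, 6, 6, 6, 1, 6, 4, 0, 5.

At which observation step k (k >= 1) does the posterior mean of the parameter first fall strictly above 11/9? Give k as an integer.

k = 3

obs 1: x=0 → posterior Gamma(6, 7)
obs 2: x=1 → posterior Gamma(7, 8)
obs 3: x=6 → posterior Gamma(13, 9)
obs 4: x=6 → posterior Gamma(19, 10)
obs 5: x=6 → posterior Gamma(25, 11)
obs 6: x=1 → posterior Gamma(26, 12)
obs 7: x=6 → posterior Gamma(32, 13)
obs 8: x=4 → posterior Gamma(36, 14)
obs 9: x=0 → posterior Gamma(36, 15)
obs 10: x=5 → posterior Gamma(41, 16)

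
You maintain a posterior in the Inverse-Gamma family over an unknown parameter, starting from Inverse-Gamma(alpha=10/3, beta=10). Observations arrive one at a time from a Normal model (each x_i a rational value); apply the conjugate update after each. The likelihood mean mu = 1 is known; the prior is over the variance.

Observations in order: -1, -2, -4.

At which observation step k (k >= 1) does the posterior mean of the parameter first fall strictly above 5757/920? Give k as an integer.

k = 3

obs 1: x=-1 → posterior Inverse-Gamma(23/6, 12)
obs 2: x=-2 → posterior Inverse-Gamma(13/3, 33/2)
obs 3: x=-4 → posterior Inverse-Gamma(29/6, 29)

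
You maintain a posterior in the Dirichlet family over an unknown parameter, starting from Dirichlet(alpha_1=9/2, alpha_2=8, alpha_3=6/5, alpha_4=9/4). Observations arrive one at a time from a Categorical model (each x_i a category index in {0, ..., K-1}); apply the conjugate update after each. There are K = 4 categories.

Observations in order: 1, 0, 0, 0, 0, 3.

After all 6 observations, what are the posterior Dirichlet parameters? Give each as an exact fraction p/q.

alpha_1=17/2, alpha_2=9, alpha_3=6/5, alpha_4=13/4

obs 1: x=1 → posterior Dirichlet(9/2, 9, 6/5, 9/4)
obs 2: x=0 → posterior Dirichlet(11/2, 9, 6/5, 9/4)
obs 3: x=0 → posterior Dirichlet(13/2, 9, 6/5, 9/4)
obs 4: x=0 → posterior Dirichlet(15/2, 9, 6/5, 9/4)
obs 5: x=0 → posterior Dirichlet(17/2, 9, 6/5, 9/4)
obs 6: x=3 → posterior Dirichlet(17/2, 9, 6/5, 13/4)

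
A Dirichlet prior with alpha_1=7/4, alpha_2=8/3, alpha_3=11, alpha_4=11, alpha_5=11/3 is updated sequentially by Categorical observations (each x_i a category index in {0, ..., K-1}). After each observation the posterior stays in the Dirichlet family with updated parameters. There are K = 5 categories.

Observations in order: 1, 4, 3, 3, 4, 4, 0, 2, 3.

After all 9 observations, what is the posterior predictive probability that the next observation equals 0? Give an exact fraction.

obs 1: x=1 → posterior Dirichlet(7/4, 11/3, 11, 11, 11/3)
obs 2: x=4 → posterior Dirichlet(7/4, 11/3, 11, 11, 14/3)
obs 3: x=3 → posterior Dirichlet(7/4, 11/3, 11, 12, 14/3)
obs 4: x=3 → posterior Dirichlet(7/4, 11/3, 11, 13, 14/3)
obs 5: x=4 → posterior Dirichlet(7/4, 11/3, 11, 13, 17/3)
obs 6: x=4 → posterior Dirichlet(7/4, 11/3, 11, 13, 20/3)
obs 7: x=0 → posterior Dirichlet(11/4, 11/3, 11, 13, 20/3)
obs 8: x=2 → posterior Dirichlet(11/4, 11/3, 12, 13, 20/3)
obs 9: x=3 → posterior Dirichlet(11/4, 11/3, 12, 14, 20/3)

33/469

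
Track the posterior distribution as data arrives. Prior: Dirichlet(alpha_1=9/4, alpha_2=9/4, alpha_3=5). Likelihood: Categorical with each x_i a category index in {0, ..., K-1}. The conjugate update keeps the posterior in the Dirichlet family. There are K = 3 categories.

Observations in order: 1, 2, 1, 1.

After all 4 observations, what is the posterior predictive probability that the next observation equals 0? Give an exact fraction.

1/6

obs 1: x=1 → posterior Dirichlet(9/4, 13/4, 5)
obs 2: x=2 → posterior Dirichlet(9/4, 13/4, 6)
obs 3: x=1 → posterior Dirichlet(9/4, 17/4, 6)
obs 4: x=1 → posterior Dirichlet(9/4, 21/4, 6)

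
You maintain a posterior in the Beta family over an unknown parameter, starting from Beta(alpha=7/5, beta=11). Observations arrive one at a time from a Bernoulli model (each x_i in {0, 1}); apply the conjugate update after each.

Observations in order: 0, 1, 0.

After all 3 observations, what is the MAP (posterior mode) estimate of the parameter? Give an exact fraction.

7/67

obs 1: x=0 → posterior Beta(7/5, 12)
obs 2: x=1 → posterior Beta(12/5, 12)
obs 3: x=0 → posterior Beta(12/5, 13)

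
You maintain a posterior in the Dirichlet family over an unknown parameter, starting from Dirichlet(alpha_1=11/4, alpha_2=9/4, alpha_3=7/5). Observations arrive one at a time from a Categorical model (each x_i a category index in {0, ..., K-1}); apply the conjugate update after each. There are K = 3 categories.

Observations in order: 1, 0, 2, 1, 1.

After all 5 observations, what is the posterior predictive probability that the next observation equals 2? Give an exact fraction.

4/19

obs 1: x=1 → posterior Dirichlet(11/4, 13/4, 7/5)
obs 2: x=0 → posterior Dirichlet(15/4, 13/4, 7/5)
obs 3: x=2 → posterior Dirichlet(15/4, 13/4, 12/5)
obs 4: x=1 → posterior Dirichlet(15/4, 17/4, 12/5)
obs 5: x=1 → posterior Dirichlet(15/4, 21/4, 12/5)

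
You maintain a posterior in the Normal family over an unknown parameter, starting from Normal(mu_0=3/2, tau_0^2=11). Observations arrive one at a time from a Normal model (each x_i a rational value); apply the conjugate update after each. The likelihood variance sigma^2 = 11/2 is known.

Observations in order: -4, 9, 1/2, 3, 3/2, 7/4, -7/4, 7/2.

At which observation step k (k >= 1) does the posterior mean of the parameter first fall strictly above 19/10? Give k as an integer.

k = 2

obs 1: x=-4 → posterior Normal(-13/6, 11/3)
obs 2: x=9 → posterior Normal(23/10, 11/5)
obs 3: x=1/2 → posterior Normal(25/14, 11/7)
obs 4: x=3 → posterior Normal(37/18, 11/9)
obs 5: x=3/2 → posterior Normal(43/22, 1)
obs 6: x=7/4 → posterior Normal(25/13, 11/13)
obs 7: x=-7/4 → posterior Normal(43/30, 11/15)
obs 8: x=7/2 → posterior Normal(57/34, 11/17)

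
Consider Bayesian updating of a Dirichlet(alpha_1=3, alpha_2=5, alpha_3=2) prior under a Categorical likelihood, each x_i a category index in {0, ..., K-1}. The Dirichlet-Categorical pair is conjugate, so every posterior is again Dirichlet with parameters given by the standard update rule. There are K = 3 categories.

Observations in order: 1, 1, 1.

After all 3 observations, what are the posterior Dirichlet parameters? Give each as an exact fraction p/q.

alpha_1=3, alpha_2=8, alpha_3=2

obs 1: x=1 → posterior Dirichlet(3, 6, 2)
obs 2: x=1 → posterior Dirichlet(3, 7, 2)
obs 3: x=1 → posterior Dirichlet(3, 8, 2)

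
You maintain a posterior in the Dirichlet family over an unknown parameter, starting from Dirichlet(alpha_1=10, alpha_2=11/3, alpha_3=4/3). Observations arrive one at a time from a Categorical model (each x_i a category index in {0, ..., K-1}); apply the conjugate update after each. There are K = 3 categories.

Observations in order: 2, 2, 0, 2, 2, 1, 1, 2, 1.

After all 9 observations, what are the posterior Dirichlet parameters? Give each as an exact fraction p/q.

alpha_1=11, alpha_2=20/3, alpha_3=19/3

obs 1: x=2 → posterior Dirichlet(10, 11/3, 7/3)
obs 2: x=2 → posterior Dirichlet(10, 11/3, 10/3)
obs 3: x=0 → posterior Dirichlet(11, 11/3, 10/3)
obs 4: x=2 → posterior Dirichlet(11, 11/3, 13/3)
obs 5: x=2 → posterior Dirichlet(11, 11/3, 16/3)
obs 6: x=1 → posterior Dirichlet(11, 14/3, 16/3)
obs 7: x=1 → posterior Dirichlet(11, 17/3, 16/3)
obs 8: x=2 → posterior Dirichlet(11, 17/3, 19/3)
obs 9: x=1 → posterior Dirichlet(11, 20/3, 19/3)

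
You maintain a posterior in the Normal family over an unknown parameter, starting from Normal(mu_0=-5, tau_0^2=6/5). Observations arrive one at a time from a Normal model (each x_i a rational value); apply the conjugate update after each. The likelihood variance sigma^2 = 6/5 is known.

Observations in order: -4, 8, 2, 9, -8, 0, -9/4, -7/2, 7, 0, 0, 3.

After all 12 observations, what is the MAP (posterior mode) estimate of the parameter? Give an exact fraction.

25/52

obs 1: x=-4 → posterior Normal(-9/2, 3/5)
obs 2: x=8 → posterior Normal(-1/3, 2/5)
obs 3: x=2 → posterior Normal(1/4, 3/10)
obs 4: x=9 → posterior Normal(2, 6/25)
obs 5: x=-8 → posterior Normal(1/3, 1/5)
obs 6: x=0 → posterior Normal(2/7, 6/35)
obs 7: x=-9/4 → posterior Normal(-1/32, 3/20)
obs 8: x=-7/2 → posterior Normal(-5/12, 2/15)
obs 9: x=7 → posterior Normal(13/40, 3/25)
obs 10: x=0 → posterior Normal(13/44, 6/55)
obs 11: x=0 → posterior Normal(13/48, 1/10)
obs 12: x=3 → posterior Normal(25/52, 6/65)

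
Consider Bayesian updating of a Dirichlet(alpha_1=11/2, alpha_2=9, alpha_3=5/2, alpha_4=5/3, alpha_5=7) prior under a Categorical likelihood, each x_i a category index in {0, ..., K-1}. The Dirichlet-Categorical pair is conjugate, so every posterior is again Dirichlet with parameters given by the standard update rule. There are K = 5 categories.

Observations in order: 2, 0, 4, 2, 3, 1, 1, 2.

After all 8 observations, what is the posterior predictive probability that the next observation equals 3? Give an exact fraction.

8/101

obs 1: x=2 → posterior Dirichlet(11/2, 9, 7/2, 5/3, 7)
obs 2: x=0 → posterior Dirichlet(13/2, 9, 7/2, 5/3, 7)
obs 3: x=4 → posterior Dirichlet(13/2, 9, 7/2, 5/3, 8)
obs 4: x=2 → posterior Dirichlet(13/2, 9, 9/2, 5/3, 8)
obs 5: x=3 → posterior Dirichlet(13/2, 9, 9/2, 8/3, 8)
obs 6: x=1 → posterior Dirichlet(13/2, 10, 9/2, 8/3, 8)
obs 7: x=1 → posterior Dirichlet(13/2, 11, 9/2, 8/3, 8)
obs 8: x=2 → posterior Dirichlet(13/2, 11, 11/2, 8/3, 8)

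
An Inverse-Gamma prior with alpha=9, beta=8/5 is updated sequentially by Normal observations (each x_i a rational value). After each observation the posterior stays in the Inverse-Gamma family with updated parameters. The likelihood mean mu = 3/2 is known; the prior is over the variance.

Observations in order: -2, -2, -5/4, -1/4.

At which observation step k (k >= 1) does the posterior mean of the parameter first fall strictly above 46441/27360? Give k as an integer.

k = 3

obs 1: x=-2 → posterior Inverse-Gamma(19/2, 309/40)
obs 2: x=-2 → posterior Inverse-Gamma(10, 277/20)
obs 3: x=-5/4 → posterior Inverse-Gamma(21/2, 2821/160)
obs 4: x=-1/4 → posterior Inverse-Gamma(11, 1533/80)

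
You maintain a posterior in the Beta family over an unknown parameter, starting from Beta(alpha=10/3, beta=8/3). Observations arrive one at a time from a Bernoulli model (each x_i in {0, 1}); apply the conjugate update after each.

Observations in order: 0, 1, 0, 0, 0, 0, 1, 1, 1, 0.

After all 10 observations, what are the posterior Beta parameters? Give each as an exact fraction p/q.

alpha=22/3, beta=26/3

obs 1: x=0 → posterior Beta(10/3, 11/3)
obs 2: x=1 → posterior Beta(13/3, 11/3)
obs 3: x=0 → posterior Beta(13/3, 14/3)
obs 4: x=0 → posterior Beta(13/3, 17/3)
obs 5: x=0 → posterior Beta(13/3, 20/3)
obs 6: x=0 → posterior Beta(13/3, 23/3)
obs 7: x=1 → posterior Beta(16/3, 23/3)
obs 8: x=1 → posterior Beta(19/3, 23/3)
obs 9: x=1 → posterior Beta(22/3, 23/3)
obs 10: x=0 → posterior Beta(22/3, 26/3)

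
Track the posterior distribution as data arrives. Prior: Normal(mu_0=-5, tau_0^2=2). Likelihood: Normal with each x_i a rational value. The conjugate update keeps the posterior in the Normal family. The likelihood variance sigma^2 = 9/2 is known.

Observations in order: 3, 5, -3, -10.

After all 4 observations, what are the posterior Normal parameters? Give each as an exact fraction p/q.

obs 1: x=3 → posterior Normal(-33/13, 18/13)
obs 2: x=5 → posterior Normal(-13/17, 18/17)
obs 3: x=-3 → posterior Normal(-25/21, 6/7)
obs 4: x=-10 → posterior Normal(-13/5, 18/25)

mu_0=-13/5, tau_0^2=18/25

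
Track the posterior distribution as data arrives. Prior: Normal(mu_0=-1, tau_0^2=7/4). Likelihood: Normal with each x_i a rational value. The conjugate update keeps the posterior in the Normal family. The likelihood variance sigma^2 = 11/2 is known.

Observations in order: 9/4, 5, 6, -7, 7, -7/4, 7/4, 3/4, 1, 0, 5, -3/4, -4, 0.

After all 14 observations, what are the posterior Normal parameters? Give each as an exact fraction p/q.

mu_0=113/160, tau_0^2=77/240

obs 1: x=9/4 → posterior Normal(-25/116, 77/58)
obs 2: x=5 → posterior Normal(115/144, 77/72)
obs 3: x=6 → posterior Normal(283/172, 77/86)
obs 4: x=-7 → posterior Normal(87/200, 77/100)
obs 5: x=7 → posterior Normal(283/228, 77/114)
obs 6: x=-7/4 → posterior Normal(117/128, 77/128)
obs 7: x=7/4 → posterior Normal(283/284, 77/142)
obs 8: x=3/4 → posterior Normal(38/39, 77/156)
obs 9: x=1 → posterior Normal(83/85, 77/170)
obs 10: x=0 → posterior Normal(83/92, 77/184)
obs 11: x=5 → posterior Normal(118/99, 7/18)
obs 12: x=-3/4 → posterior Normal(451/424, 77/212)
obs 13: x=-4 → posterior Normal(3/4, 77/226)
obs 14: x=0 → posterior Normal(113/160, 77/240)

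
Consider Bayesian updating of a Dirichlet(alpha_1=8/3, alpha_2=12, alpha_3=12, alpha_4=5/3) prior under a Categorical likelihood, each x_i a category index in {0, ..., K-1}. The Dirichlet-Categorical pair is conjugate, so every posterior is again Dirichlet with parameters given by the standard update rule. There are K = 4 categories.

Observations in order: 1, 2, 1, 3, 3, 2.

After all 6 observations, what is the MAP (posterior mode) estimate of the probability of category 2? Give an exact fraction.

3/7

obs 1: x=1 → posterior Dirichlet(8/3, 13, 12, 5/3)
obs 2: x=2 → posterior Dirichlet(8/3, 13, 13, 5/3)
obs 3: x=1 → posterior Dirichlet(8/3, 14, 13, 5/3)
obs 4: x=3 → posterior Dirichlet(8/3, 14, 13, 8/3)
obs 5: x=3 → posterior Dirichlet(8/3, 14, 13, 11/3)
obs 6: x=2 → posterior Dirichlet(8/3, 14, 14, 11/3)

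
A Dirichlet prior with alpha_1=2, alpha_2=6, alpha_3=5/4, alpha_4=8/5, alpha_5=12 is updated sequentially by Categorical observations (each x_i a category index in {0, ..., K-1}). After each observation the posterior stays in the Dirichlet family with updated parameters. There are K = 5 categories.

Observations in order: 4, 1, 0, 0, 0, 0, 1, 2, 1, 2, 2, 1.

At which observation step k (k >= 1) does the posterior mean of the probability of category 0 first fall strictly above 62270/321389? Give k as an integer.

k = 6

obs 1: x=4 → posterior Dirichlet(2, 6, 5/4, 8/5, 13)
obs 2: x=1 → posterior Dirichlet(2, 7, 5/4, 8/5, 13)
obs 3: x=0 → posterior Dirichlet(3, 7, 5/4, 8/5, 13)
obs 4: x=0 → posterior Dirichlet(4, 7, 5/4, 8/5, 13)
obs 5: x=0 → posterior Dirichlet(5, 7, 5/4, 8/5, 13)
obs 6: x=0 → posterior Dirichlet(6, 7, 5/4, 8/5, 13)
obs 7: x=1 → posterior Dirichlet(6, 8, 5/4, 8/5, 13)
obs 8: x=2 → posterior Dirichlet(6, 8, 9/4, 8/5, 13)
obs 9: x=1 → posterior Dirichlet(6, 9, 9/4, 8/5, 13)
obs 10: x=2 → posterior Dirichlet(6, 9, 13/4, 8/5, 13)
obs 11: x=2 → posterior Dirichlet(6, 9, 17/4, 8/5, 13)
obs 12: x=1 → posterior Dirichlet(6, 10, 17/4, 8/5, 13)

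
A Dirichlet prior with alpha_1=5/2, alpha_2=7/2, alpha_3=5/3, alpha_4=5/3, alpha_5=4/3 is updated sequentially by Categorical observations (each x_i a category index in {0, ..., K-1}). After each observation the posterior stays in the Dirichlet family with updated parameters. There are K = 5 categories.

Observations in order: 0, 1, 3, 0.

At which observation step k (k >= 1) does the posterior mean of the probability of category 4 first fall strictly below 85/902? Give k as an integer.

obs 1: x=0 → posterior Dirichlet(7/2, 7/2, 5/3, 5/3, 4/3)
obs 2: x=1 → posterior Dirichlet(7/2, 9/2, 5/3, 5/3, 4/3)
obs 3: x=3 → posterior Dirichlet(7/2, 9/2, 5/3, 8/3, 4/3)
obs 4: x=0 → posterior Dirichlet(9/2, 9/2, 5/3, 8/3, 4/3)

k = 4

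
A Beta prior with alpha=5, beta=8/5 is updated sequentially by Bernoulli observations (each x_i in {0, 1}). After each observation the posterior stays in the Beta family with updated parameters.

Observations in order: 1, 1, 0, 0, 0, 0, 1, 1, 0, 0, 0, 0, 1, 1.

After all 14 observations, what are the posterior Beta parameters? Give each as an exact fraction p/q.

alpha=11, beta=48/5

obs 1: x=1 → posterior Beta(6, 8/5)
obs 2: x=1 → posterior Beta(7, 8/5)
obs 3: x=0 → posterior Beta(7, 13/5)
obs 4: x=0 → posterior Beta(7, 18/5)
obs 5: x=0 → posterior Beta(7, 23/5)
obs 6: x=0 → posterior Beta(7, 28/5)
obs 7: x=1 → posterior Beta(8, 28/5)
obs 8: x=1 → posterior Beta(9, 28/5)
obs 9: x=0 → posterior Beta(9, 33/5)
obs 10: x=0 → posterior Beta(9, 38/5)
obs 11: x=0 → posterior Beta(9, 43/5)
obs 12: x=0 → posterior Beta(9, 48/5)
obs 13: x=1 → posterior Beta(10, 48/5)
obs 14: x=1 → posterior Beta(11, 48/5)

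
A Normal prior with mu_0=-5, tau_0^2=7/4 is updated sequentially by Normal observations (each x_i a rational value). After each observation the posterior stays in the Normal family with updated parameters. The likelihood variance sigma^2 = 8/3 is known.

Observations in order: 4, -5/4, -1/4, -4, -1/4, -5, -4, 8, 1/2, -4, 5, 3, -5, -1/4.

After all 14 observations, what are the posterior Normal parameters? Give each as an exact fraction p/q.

obs 1: x=4 → posterior Normal(-76/53, 56/53)
obs 2: x=-5/4 → posterior Normal(-409/296, 28/37)
obs 3: x=-1/4 → posterior Normal(-43/38, 56/95)
obs 4: x=-4 → posterior Normal(-383/232, 14/29)
obs 5: x=-1/4 → posterior Normal(-787/548, 56/137)
obs 6: x=-5 → posterior Normal(-1207/632, 28/79)
obs 7: x=-4 → posterior Normal(-1543/716, 56/179)
obs 8: x=8 → posterior Normal(-871/800, 7/25)
obs 9: x=1/2 → posterior Normal(-829/884, 56/221)
obs 10: x=-4 → posterior Normal(-1165/968, 28/121)
obs 11: x=5 → posterior Normal(-745/1052, 56/263)
obs 12: x=3 → posterior Normal(-493/1136, 14/71)
obs 13: x=-5 → posterior Normal(-913/1220, 56/305)
obs 14: x=-1/4 → posterior Normal(-467/652, 28/163)

mu_0=-467/652, tau_0^2=28/163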